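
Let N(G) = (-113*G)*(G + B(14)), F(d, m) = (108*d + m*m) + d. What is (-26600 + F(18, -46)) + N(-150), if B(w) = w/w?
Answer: -2548072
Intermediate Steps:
B(w) = 1
F(d, m) = m² + 109*d (F(d, m) = (108*d + m²) + d = (m² + 108*d) + d = m² + 109*d)
N(G) = -113*G*(1 + G) (N(G) = (-113*G)*(G + 1) = (-113*G)*(1 + G) = -113*G*(1 + G))
(-26600 + F(18, -46)) + N(-150) = (-26600 + ((-46)² + 109*18)) - 113*(-150)*(1 - 150) = (-26600 + (2116 + 1962)) - 113*(-150)*(-149) = (-26600 + 4078) - 2525550 = -22522 - 2525550 = -2548072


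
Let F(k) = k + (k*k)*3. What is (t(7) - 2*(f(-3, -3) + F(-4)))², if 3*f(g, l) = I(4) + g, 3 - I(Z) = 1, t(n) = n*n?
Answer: 13225/9 ≈ 1469.4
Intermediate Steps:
t(n) = n²
I(Z) = 2 (I(Z) = 3 - 1*1 = 3 - 1 = 2)
f(g, l) = ⅔ + g/3 (f(g, l) = (2 + g)/3 = ⅔ + g/3)
F(k) = k + 3*k² (F(k) = k + k²*3 = k + 3*k²)
(t(7) - 2*(f(-3, -3) + F(-4)))² = (7² - 2*((⅔ + (⅓)*(-3)) - 4*(1 + 3*(-4))))² = (49 - 2*((⅔ - 1) - 4*(1 - 12)))² = (49 - 2*(-⅓ - 4*(-11)))² = (49 - 2*(-⅓ + 44))² = (49 - 2*131/3)² = (49 - 262/3)² = (-115/3)² = 13225/9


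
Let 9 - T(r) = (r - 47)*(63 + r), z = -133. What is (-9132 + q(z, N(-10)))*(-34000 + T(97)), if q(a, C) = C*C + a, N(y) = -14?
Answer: 380816379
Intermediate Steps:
T(r) = 9 - (-47 + r)*(63 + r) (T(r) = 9 - (r - 47)*(63 + r) = 9 - (-47 + r)*(63 + r))
q(a, C) = a + C² (q(a, C) = C² + a = a + C²)
(-9132 + q(z, N(-10)))*(-34000 + T(97)) = (-9132 + (-133 + (-14)²))*(-34000 + (2970 - 1*97² - 16*97)) = (-9132 + (-133 + 196))*(-34000 + (2970 - 1*9409 - 1552)) = (-9132 + 63)*(-34000 + (2970 - 9409 - 1552)) = -9069*(-34000 - 7991) = -9069*(-41991) = 380816379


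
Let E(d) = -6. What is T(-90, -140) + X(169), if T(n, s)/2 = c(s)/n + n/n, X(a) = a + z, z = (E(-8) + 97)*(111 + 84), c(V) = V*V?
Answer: 157324/9 ≈ 17480.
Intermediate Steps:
c(V) = V²
z = 17745 (z = (-6 + 97)*(111 + 84) = 91*195 = 17745)
X(a) = 17745 + a (X(a) = a + 17745 = 17745 + a)
T(n, s) = 2 + 2*s²/n (T(n, s) = 2*(s²/n + n/n) = 2*(s²/n + 1) = 2*(1 + s²/n) = 2 + 2*s²/n)
T(-90, -140) + X(169) = (2 + 2*(-140)²/(-90)) + (17745 + 169) = (2 + 2*(-1/90)*19600) + 17914 = (2 - 3920/9) + 17914 = -3902/9 + 17914 = 157324/9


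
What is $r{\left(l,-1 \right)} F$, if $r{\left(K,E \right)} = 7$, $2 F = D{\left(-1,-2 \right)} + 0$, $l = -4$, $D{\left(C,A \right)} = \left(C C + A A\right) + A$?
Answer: $\frac{21}{2} \approx 10.5$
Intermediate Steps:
$D{\left(C,A \right)} = A + A^{2} + C^{2}$ ($D{\left(C,A \right)} = \left(C^{2} + A^{2}\right) + A = \left(A^{2} + C^{2}\right) + A = A + A^{2} + C^{2}$)
$F = \frac{3}{2}$ ($F = \frac{\left(-2 + \left(-2\right)^{2} + \left(-1\right)^{2}\right) + 0}{2} = \frac{\left(-2 + 4 + 1\right) + 0}{2} = \frac{3 + 0}{2} = \frac{1}{2} \cdot 3 = \frac{3}{2} \approx 1.5$)
$r{\left(l,-1 \right)} F = 7 \cdot \frac{3}{2} = \frac{21}{2}$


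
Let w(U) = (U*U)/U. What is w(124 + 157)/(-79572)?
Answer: -281/79572 ≈ -0.0035314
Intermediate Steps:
w(U) = U (w(U) = U**2/U = U)
w(124 + 157)/(-79572) = (124 + 157)/(-79572) = 281*(-1/79572) = -281/79572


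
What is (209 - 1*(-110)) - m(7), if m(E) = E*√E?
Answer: 319 - 7*√7 ≈ 300.48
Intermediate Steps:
m(E) = E^(3/2)
(209 - 1*(-110)) - m(7) = (209 - 1*(-110)) - 7^(3/2) = (209 + 110) - 7*√7 = 319 - 7*√7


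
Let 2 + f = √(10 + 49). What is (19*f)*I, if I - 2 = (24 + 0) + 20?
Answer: -1748 + 874*√59 ≈ 4965.3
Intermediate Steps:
f = -2 + √59 (f = -2 + √(10 + 49) = -2 + √59 ≈ 5.6811)
I = 46 (I = 2 + ((24 + 0) + 20) = 2 + (24 + 20) = 2 + 44 = 46)
(19*f)*I = (19*(-2 + √59))*46 = (-38 + 19*√59)*46 = -1748 + 874*√59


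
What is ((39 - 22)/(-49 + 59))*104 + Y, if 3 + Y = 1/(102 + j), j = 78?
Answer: 6257/36 ≈ 173.81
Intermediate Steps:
Y = -539/180 (Y = -3 + 1/(102 + 78) = -3 + 1/180 = -539/180 ≈ -2.9944)
((39 - 22)/(-49 + 59))*104 + Y = ((39 - 22)/(-49 + 59))*104 - 539/180 = (17/10)*104 - 539/180 = 884/5 - 539/180 = 6257/36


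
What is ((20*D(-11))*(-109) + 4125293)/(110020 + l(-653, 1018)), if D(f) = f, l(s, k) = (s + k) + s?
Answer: 4149273/109732 ≈ 37.813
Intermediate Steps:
l(s, k) = k + 2*s (l(s, k) = (k + s) + s = k + 2*s)
((20*D(-11))*(-109) + 4125293)/(110020 + l(-653, 1018)) = ((20*(-11))*(-109) + 4125293)/(110020 + (1018 + 2*(-653))) = (-220*(-109) + 4125293)/(110020 + (1018 - 1306)) = (23980 + 4125293)/(110020 - 288) = 4149273/109732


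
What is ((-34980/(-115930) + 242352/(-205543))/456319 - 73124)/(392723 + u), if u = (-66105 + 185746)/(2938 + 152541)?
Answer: -34149959038770044865997/183407645117934737075979 ≈ -0.18620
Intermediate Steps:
u = 661/859 (u = 119641/155479 = 119641*(1/155479) = 661/859 ≈ 0.76950)
((-34980/(-115930) + 242352/(-205543))/456319 - 73124)/(392723 + u) = ((-34980/(-115930) + 242352/(-205543))/456319 - 73124)/(392723 + 661/859) = ((-34980*(-1/115930) + 242352*(-1/205543))*(1/456319) - 73124)/(337349718/859) = ((3498/11593 - 242352/205543)*(1/456319) - 73124)*(859/337349718) = (-2090597322/2382859999*1/456319 - 73124)*(859/337349718) = (-2090597322/1087344291883681 - 73124)*(859/337349718) = -79510964001792886766/1087344291883681*859/337349718 = -34149959038770044865997/183407645117934737075979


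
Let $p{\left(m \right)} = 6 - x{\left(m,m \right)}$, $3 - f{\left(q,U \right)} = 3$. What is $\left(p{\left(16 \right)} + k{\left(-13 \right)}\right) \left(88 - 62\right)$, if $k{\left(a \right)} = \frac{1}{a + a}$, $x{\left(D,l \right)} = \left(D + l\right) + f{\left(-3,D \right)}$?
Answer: $-677$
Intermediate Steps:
$f{\left(q,U \right)} = 0$ ($f{\left(q,U \right)} = 3 - 3 = 0$)
$x{\left(D,l \right)} = D + l$ ($x{\left(D,l \right)} = \left(D + l\right) + 0 = D + l$)
$k{\left(a \right)} = \frac{1}{2 a}$
$p{\left(m \right)} = 6 - 2 m$ ($p{\left(m \right)} = 6 - \left(m + m\right) = 6 - 2 m$)
$\left(p{\left(16 \right)} + k{\left(-13 \right)}\right) \left(88 - 62\right) = \left(\left(6 - 32\right) + \frac{1}{2 \left(-13\right)}\right) \left(88 - 62\right) = \left(\left(6 - 32\right) + \frac{1}{2} \left(- \frac{1}{13}\right)\right) 26 = \left(-26 - \frac{1}{26}\right) 26 = \left(- \frac{677}{26}\right) 26 = -677$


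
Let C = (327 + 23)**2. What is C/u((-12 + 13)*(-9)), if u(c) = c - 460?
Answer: -17500/67 ≈ -261.19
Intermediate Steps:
u(c) = -460 + c
C = 122500 (C = 350**2 = 122500)
C/u((-12 + 13)*(-9)) = 122500/(-460 + (-12 + 13)*(-9)) = 122500/(-460 + 1*(-9)) = 122500/(-460 - 9) = 122500/(-469) = 122500*(-1/469) = -17500/67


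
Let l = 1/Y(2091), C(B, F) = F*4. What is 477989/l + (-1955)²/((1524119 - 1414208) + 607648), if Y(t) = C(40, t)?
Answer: 2868729127051789/717559 ≈ 3.9979e+9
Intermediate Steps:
C(B, F) = 4*F
Y(t) = 4*t
l = 1/8364 (l = 1/(4*2091) = 1/8364 ≈ 0.00011956)
477989/l + (-1955)²/((1524119 - 1414208) + 607648) = 477989/(1/8364) + (-1955)²/((1524119 - 1414208) + 607648) = 477989*8364 + 3822025/(109911 + 607648) = 3997899996 + 3822025/717559 = 2868729127051789/717559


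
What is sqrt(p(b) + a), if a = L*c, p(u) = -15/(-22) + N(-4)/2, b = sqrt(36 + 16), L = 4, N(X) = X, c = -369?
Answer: I*sqrt(715022)/22 ≈ 38.436*I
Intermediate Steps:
b = 2*sqrt(13) (b = sqrt(52) = 2*sqrt(13) ≈ 7.2111)
p(u) = -29/22 (p(u) = -15/(-22) - 4/2 = -15*(-1/22) - 4*1/2 = 15/22 - 2 = -29/22)
a = -1476 (a = 4*(-369) = -1476)
sqrt(p(b) + a) = sqrt(-29/22 - 1476) = sqrt(-32501/22) = I*sqrt(715022)/22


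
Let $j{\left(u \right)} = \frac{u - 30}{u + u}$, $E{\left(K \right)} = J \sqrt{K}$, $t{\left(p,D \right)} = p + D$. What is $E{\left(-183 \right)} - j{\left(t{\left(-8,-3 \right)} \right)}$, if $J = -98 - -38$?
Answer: $- \frac{41}{22} - 60 i \sqrt{183} \approx -1.8636 - 811.67 i$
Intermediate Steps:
$t{\left(p,D \right)} = D + p$
$J = -60$ ($J = -98 + 38 = -60$)
$E{\left(K \right)} = - 60 \sqrt{K}$
$j{\left(u \right)} = \frac{-30 + u}{2 u}$
$E{\left(-183 \right)} - j{\left(t{\left(-8,-3 \right)} \right)} = - 60 \sqrt{-183} - \frac{-30 - 11}{2 \left(-3 - 8\right)} = - 60 i \sqrt{183} - \frac{-30 - 11}{2 \left(-11\right)} = - 60 i \sqrt{183} - \frac{1}{2} \left(- \frac{1}{11}\right) \left(-41\right) = - 60 i \sqrt{183} - \frac{41}{22} = - \frac{41}{22} - 60 i \sqrt{183}$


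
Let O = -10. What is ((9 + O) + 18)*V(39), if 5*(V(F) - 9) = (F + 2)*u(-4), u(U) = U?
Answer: -2023/5 ≈ -404.60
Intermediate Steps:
V(F) = 37/5 - 4*F/5 (V(F) = 9 + ((F + 2)*(-4))/5 = 9 + ((2 + F)*(-4))/5 = 9 + (-8 - 4*F)/5 = 9 + (-8/5 - 4*F/5) = 37/5 - 4*F/5)
((9 + O) + 18)*V(39) = ((9 - 10) + 18)*(37/5 - ⅘*39) = (-1 + 18)*(37/5 - 156/5) = 17*(-119/5) = -2023/5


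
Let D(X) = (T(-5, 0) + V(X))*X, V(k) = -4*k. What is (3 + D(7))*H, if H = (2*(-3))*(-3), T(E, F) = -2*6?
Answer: -4986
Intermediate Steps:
T(E, F) = -12
D(X) = X*(-12 - 4*X) (D(X) = (-12 - 4*X)*X = X*(-12 - 4*X))
H = 18 (H = -6*(-3) = 18)
(3 + D(7))*H = (3 - 4*7*(3 + 7))*18 = (3 - 4*7*10)*18 = (3 - 280)*18 = -277*18 = -4986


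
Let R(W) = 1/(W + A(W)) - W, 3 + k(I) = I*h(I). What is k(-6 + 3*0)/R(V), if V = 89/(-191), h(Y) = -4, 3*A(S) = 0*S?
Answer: -16999/1360 ≈ -12.499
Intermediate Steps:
A(S) = 0 (A(S) = (0*S)/3 = (1/3)*0 = 0)
k(I) = -3 - 4*I (k(I) = -3 + I*(-4) = -3 - 4*I)
V = -89/191 (V = 89*(-1/191) = -89/191 ≈ -0.46597)
R(W) = 1/W - W (R(W) = 1/(W + 0) - W = 1/W - W)
k(-6 + 3*0)/R(V) = (-3 - 4*(-6 + 3*0))/(1/(-89/191) - 1*(-89/191)) = (-3 - 4*(-6 + 0))/(-191/89 + 89/191) = (-3 - 4*(-6))/(-28560/16999) = (-3 + 24)*(-16999/28560) = 21*(-16999/28560) = -16999/1360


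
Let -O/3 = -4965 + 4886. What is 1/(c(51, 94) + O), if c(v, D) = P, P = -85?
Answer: 1/152 ≈ 0.0065789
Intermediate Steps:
O = 237 (O = -3*(-4965 + 4886) = -3*(-79) = 237)
c(v, D) = -85
1/(c(51, 94) + O) = 1/(-85 + 237) = 1/152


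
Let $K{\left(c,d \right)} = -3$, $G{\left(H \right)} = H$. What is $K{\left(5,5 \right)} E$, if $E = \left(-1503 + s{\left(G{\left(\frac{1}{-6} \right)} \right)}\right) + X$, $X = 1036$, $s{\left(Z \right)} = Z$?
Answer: $\frac{2803}{2} \approx 1401.5$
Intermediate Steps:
$E = - \frac{2803}{6}$ ($E = \left(-1503 + \frac{1}{-6}\right) + 1036 = \left(-1503 - \frac{1}{6}\right) + 1036 = - \frac{9019}{6} + 1036 = - \frac{2803}{6} \approx -467.17$)
$K{\left(5,5 \right)} E = \left(-3\right) \left(- \frac{2803}{6}\right) = \frac{2803}{2}$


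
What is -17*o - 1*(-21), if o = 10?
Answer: -149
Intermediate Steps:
-17*o - 1*(-21) = -17*10 - 1*(-21) = -170 + 21 = -149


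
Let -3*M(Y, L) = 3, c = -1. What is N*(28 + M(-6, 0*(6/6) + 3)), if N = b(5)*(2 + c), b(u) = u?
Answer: 135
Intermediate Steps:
N = 5 (N = 5*(2 - 1) = 5*1 = 5)
M(Y, L) = -1 (M(Y, L) = -⅓*3 = -1)
N*(28 + M(-6, 0*(6/6) + 3)) = 5*(28 - 1) = 5*27 = 135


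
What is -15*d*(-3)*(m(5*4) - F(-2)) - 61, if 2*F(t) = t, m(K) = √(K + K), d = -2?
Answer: -151 - 180*√10 ≈ -720.21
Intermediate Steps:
m(K) = √2*√K (m(K) = √(2*K) = √2*√K)
F(t) = t/2
-15*d*(-3)*(m(5*4) - F(-2)) - 61 = -15*(-2*(-3))*(√2*√(5*4) - (-2)/2) - 61 = -90*(√2*√20 - 1*(-1)) - 61 = -90*(√2*(2*√5) + 1) - 61 = -90*(2*√10 + 1) - 61 = -90*(1 + 2*√10) - 61 = -15*(6 + 12*√10) - 61 = (-90 - 180*√10) - 61 = -151 - 180*√10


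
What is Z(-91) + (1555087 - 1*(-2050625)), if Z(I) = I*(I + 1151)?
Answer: 3509252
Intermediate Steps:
Z(I) = I*(1151 + I)
Z(-91) + (1555087 - 1*(-2050625)) = -91*(1151 - 91) + (1555087 - 1*(-2050625)) = -91*1060 + (1555087 + 2050625) = -96460 + 3605712 = 3509252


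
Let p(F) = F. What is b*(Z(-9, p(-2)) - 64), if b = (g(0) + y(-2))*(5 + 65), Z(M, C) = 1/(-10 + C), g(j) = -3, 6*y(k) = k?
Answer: 134575/9 ≈ 14953.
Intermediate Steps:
y(k) = k/6
b = -700/3 (b = (-3 + (⅙)*(-2))*(5 + 65) = (-3 - ⅓)*70 = -10/3*70 = -700/3 ≈ -233.33)
b*(Z(-9, p(-2)) - 64) = -700*(1/(-10 - 2) - 64)/3 = -700*(1/(-12) - 64)/3 = -700*(-1/12 - 64)/3 = -700/3*(-769/12) = 134575/9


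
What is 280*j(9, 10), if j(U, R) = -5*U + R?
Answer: -9800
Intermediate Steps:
j(U, R) = R - 5*U
280*j(9, 10) = 280*(10 - 5*9) = 280*(10 - 45) = 280*(-35) = -9800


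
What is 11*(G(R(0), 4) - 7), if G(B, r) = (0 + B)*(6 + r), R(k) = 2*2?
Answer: 363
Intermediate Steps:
R(k) = 4
G(B, r) = B*(6 + r)
11*(G(R(0), 4) - 7) = 11*(4*(6 + 4) - 7) = 11*(4*10 - 7) = 11*(40 - 7) = 11*33 = 363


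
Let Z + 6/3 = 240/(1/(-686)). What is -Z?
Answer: 164642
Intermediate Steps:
Z = -164642 (Z = -2 + 240/(1/(-686)) = -2 + 240/(-1/686) = -2 + 240*(-686) = -2 - 164640 = -164642)
-Z = -1*(-164642) = 164642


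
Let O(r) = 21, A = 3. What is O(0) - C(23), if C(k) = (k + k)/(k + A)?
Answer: 250/13 ≈ 19.231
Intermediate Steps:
C(k) = 2*k/(3 + k) (C(k) = (k + k)/(k + 3) = (2*k)/(3 + k) = 2*k/(3 + k))
O(0) - C(23) = 21 - 2*23/(3 + 23) = 21 - 2*23/26 = 21 - 1*23/13 = 21 - 23/13 = 250/13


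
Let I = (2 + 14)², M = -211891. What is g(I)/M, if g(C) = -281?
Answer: 281/211891 ≈ 0.0013262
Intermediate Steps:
I = 256 (I = 16² = 256)
g(I)/M = -281/(-211891) = -281*(-1/211891) = 281/211891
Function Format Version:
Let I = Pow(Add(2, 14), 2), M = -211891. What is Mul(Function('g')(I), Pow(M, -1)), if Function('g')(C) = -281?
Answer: Rational(281, 211891) ≈ 0.0013262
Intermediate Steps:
I = 256 (I = Pow(16, 2) = 256)
Mul(Function('g')(I), Pow(M, -1)) = Mul(-281, Pow(-211891, -1)) = Mul(-281, Rational(-1, 211891)) = Rational(281, 211891)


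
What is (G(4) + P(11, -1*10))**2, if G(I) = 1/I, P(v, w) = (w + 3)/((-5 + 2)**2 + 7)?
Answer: 9/256 ≈ 0.035156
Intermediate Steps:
P(v, w) = 3/16 + w/16 (P(v, w) = (3 + w)/((-3)**2 + 7) = (3 + w)/(9 + 7) = (3 + w)/16 = (3 + w)*(1/16) = 3/16 + w/16)
(G(4) + P(11, -1*10))**2 = (1/4 + (3/16 + (-1*10)/16))**2 = (1/4 + (3/16 + (1/16)*(-10)))**2 = (1/4 + (3/16 - 5/8))**2 = (1/4 - 7/16)**2 = (-3/16)**2 = 9/256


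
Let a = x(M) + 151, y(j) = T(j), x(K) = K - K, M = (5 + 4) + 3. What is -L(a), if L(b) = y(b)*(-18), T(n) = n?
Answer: 2718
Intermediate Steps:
M = 12 (M = 9 + 3 = 12)
x(K) = 0
y(j) = j
a = 151 (a = 0 + 151 = 151)
L(b) = -18*b (L(b) = b*(-18) = -18*b)
-L(a) = -(-18)*151 = -1*(-2718) = 2718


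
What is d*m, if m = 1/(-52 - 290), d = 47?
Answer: -47/342 ≈ -0.13743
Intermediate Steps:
m = -1/342 (m = 1/(-342) = -1/342 ≈ -0.0029240)
d*m = 47*(-1/342) = -47/342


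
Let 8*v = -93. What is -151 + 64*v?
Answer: -895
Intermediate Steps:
v = -93/8 (v = (⅛)*(-93) = -93/8 ≈ -11.625)
-151 + 64*v = -151 + 64*(-93/8) = -151 - 744 = -895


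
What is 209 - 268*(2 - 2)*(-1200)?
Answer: 209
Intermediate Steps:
209 - 268*(2 - 2)*(-1200) = 209 - 268*0*(-1200) = 209 + 0*(-1200) = 209 + 0 = 209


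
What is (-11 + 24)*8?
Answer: 104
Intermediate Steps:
(-11 + 24)*8 = 13*8 = 104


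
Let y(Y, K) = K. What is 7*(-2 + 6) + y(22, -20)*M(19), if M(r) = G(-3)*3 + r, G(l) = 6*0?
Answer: -352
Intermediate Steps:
G(l) = 0
M(r) = r (M(r) = 0*3 + r = 0 + r = r)
7*(-2 + 6) + y(22, -20)*M(19) = 7*(-2 + 6) - 20*19 = 7*4 - 380 = 28 - 380 = -352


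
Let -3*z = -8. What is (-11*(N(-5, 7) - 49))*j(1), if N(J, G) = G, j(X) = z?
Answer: 1232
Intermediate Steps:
z = 8/3 (z = -1/3*(-8) = 8/3 ≈ 2.6667)
j(X) = 8/3
(-11*(N(-5, 7) - 49))*j(1) = -11*(7 - 49)*(8/3) = -11*(-42)*(8/3) = 462*(8/3) = 1232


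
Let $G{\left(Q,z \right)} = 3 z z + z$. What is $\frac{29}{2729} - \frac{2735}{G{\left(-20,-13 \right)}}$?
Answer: $- \frac{7449489}{1348126} \approx -5.5258$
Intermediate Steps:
$G{\left(Q,z \right)} = z + 3 z^{2}$ ($G{\left(Q,z \right)} = 3 z^{2} + z = z + 3 z^{2}$)
$\frac{29}{2729} - \frac{2735}{G{\left(-20,-13 \right)}} = \frac{29}{2729} - \frac{2735}{\left(-13\right) \left(1 + 3 \left(-13\right)\right)} = 29 \cdot \frac{1}{2729} - \frac{2735}{\left(-13\right) \left(1 - 39\right)} = \frac{29}{2729} - \frac{2735}{\left(-13\right) \left(-38\right)} = \frac{29}{2729} - \frac{2735}{494} = - \frac{7449489}{1348126}$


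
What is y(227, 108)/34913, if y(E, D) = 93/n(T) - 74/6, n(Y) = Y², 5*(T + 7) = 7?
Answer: -22033/82115376 ≈ -0.00026832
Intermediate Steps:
T = -28/5 (T = -7 + (⅕)*7 = -7 + 7/5 = -28/5 ≈ -5.6000)
y(E, D) = -22033/2352 (y(E, D) = 93/((-28/5)²) - 74/6 = 93/(784/25) - 74*⅙ = 93*(25/784) - 37/3 = 2325/784 - 37/3 = -22033/2352)
y(227, 108)/34913 = -22033/2352/34913 = -22033/2352*1/34913 = -22033/82115376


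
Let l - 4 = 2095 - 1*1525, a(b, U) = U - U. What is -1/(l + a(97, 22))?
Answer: -1/574 ≈ -0.0017422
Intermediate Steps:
a(b, U) = 0
l = 574 (l = 4 + (2095 - 1*1525) = 4 + (2095 - 1525) = 4 + 570 = 574)
-1/(l + a(97, 22)) = -1/(574 + 0) = -1/574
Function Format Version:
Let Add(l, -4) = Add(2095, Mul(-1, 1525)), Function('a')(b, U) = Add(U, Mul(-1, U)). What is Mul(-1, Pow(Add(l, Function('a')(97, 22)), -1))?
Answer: Rational(-1, 574) ≈ -0.0017422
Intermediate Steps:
Function('a')(b, U) = 0
l = 574 (l = Add(4, Add(2095, Mul(-1, 1525))) = Add(4, Add(2095, -1525)) = Add(4, 570) = 574)
Mul(-1, Pow(Add(l, Function('a')(97, 22)), -1)) = Mul(-1, Pow(Add(574, 0), -1)) = Mul(-1, Pow(574, -1)) = Mul(-1, Rational(1, 574)) = Rational(-1, 574)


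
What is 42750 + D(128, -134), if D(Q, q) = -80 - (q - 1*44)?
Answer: 42848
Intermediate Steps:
D(Q, q) = -36 - q (D(Q, q) = -80 - (q - 44) = -80 - (-44 + q) = -80 + (44 - q) = -36 - q)
42750 + D(128, -134) = 42750 + (-36 - 1*(-134)) = 42750 + (-36 + 134) = 42750 + 98 = 42848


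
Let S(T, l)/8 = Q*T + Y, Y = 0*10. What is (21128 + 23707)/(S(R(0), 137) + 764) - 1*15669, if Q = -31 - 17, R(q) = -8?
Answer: -8580207/548 ≈ -15657.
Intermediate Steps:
Y = 0
Q = -48
S(T, l) = -384*T (S(T, l) = 8*(-48*T + 0) = 8*(-48*T) = -384*T)
(21128 + 23707)/(S(R(0), 137) + 764) - 1*15669 = (21128 + 23707)/(-384*(-8) + 764) - 1*15669 = 44835/(3072 + 764) - 15669 = 44835/3836 - 15669 = 44835*(1/3836) - 15669 = 6405/548 - 15669 = -8580207/548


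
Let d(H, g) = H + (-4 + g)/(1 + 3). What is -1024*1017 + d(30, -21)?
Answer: -4165537/4 ≈ -1.0414e+6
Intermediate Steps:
d(H, g) = -1 + H + g/4 (d(H, g) = H + (-4 + g)/4 = H + (-4 + g)*(¼) = H + (-1 + g/4) = -1 + H + g/4)
-1024*1017 + d(30, -21) = -1024*1017 + (-1 + 30 + (¼)*(-21)) = -1041408 + (-1 + 30 - 21/4) = -1041408 + 95/4 = -4165537/4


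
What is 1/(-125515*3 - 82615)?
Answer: -1/459160 ≈ -2.1779e-6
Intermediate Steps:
1/(-125515*3 - 82615) = 1/(-376545 - 82615) = 1/(-459160) = -1/459160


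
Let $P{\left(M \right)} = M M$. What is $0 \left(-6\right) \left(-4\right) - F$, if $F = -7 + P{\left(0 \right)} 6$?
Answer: $7$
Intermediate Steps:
$P{\left(M \right)} = M^{2}$
$F = -7$ ($F = -7 + 0^{2} \cdot 6 = -7 + 0 \cdot 6 = -7 + 0 = -7$)
$0 \left(-6\right) \left(-4\right) - F = 0 \left(-6\right) \left(-4\right) - -7 = 0 \left(-4\right) + 7 = 0 + 7 = 7$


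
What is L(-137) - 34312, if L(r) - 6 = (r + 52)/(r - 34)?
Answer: -5866241/171 ≈ -34306.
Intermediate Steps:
L(r) = 6 + (52 + r)/(-34 + r) (L(r) = 6 + (r + 52)/(r - 34) = 6 + (52 + r)/(-34 + r))
L(-137) - 34312 = (-152 + 7*(-137))/(-34 - 137) - 34312 = (-152 - 959)/(-171) - 34312 = -1/171*(-1111) - 34312 = 1111/171 - 34312 = -5866241/171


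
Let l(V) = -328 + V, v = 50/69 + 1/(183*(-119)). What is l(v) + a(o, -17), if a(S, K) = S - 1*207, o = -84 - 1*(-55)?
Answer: -282128317/500871 ≈ -563.28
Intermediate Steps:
v = 362927/500871 (v = 50*(1/69) + (1/183)*(-1/119) = 50/69 - 1/21777 = 362927/500871 ≈ 0.72459)
o = -29 (o = -84 + 55 = -29)
a(S, K) = -207 + S (a(S, K) = S - 207 = -207 + S)
l(v) + a(o, -17) = (-328 + 362927/500871) + (-207 - 29) = -163922761/500871 - 236 = -282128317/500871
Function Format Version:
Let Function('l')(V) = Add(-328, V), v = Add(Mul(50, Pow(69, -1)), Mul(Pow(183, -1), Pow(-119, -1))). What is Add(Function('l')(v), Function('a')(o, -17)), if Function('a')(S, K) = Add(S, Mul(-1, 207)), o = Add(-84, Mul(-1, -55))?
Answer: Rational(-282128317, 500871) ≈ -563.28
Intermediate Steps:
v = Rational(362927, 500871) (v = Add(Mul(50, Rational(1, 69)), Mul(Rational(1, 183), Rational(-1, 119))) = Add(Rational(50, 69), Rational(-1, 21777)) = Rational(362927, 500871) ≈ 0.72459)
o = -29 (o = Add(-84, 55) = -29)
Function('a')(S, K) = Add(-207, S) (Function('a')(S, K) = Add(S, -207) = Add(-207, S))
Add(Function('l')(v), Function('a')(o, -17)) = Add(Add(-328, Rational(362927, 500871)), Add(-207, -29)) = Add(Rational(-163922761, 500871), -236) = Rational(-282128317, 500871)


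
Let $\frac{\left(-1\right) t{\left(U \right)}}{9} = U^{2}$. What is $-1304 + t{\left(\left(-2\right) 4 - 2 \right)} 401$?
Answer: $-362204$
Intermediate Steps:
$t{\left(U \right)} = - 9 U^{2}$
$-1304 + t{\left(\left(-2\right) 4 - 2 \right)} 401 = -1304 + - 9 \left(\left(-2\right) 4 - 2\right)^{2} \cdot 401 = -1304 + - 9 \left(-8 - 2\right)^{2} \cdot 401 = -1304 + - 9 \left(-10\right)^{2} \cdot 401 = -1304 + \left(-9\right) 100 \cdot 401 = -1304 - 360900 = -362204$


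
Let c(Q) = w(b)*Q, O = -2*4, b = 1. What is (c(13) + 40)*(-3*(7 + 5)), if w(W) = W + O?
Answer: 1836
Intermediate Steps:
O = -8
w(W) = -8 + W (w(W) = W - 8 = -8 + W)
c(Q) = -7*Q (c(Q) = (-8 + 1)*Q = -7*Q)
(c(13) + 40)*(-3*(7 + 5)) = (-7*13 + 40)*(-3*(7 + 5)) = (-91 + 40)*(-3*12) = -51*(-36) = 1836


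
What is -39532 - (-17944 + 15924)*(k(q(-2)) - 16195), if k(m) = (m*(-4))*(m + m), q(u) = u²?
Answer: -33011992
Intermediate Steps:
k(m) = -8*m² (k(m) = (-4*m)*(2*m) = -8*m²)
-39532 - (-17944 + 15924)*(k(q(-2)) - 16195) = -39532 - (-17944 + 15924)*(-8*((-2)²)² - 16195) = -39532 - (-2020)*(-8*4² - 16195) = -39532 - (-2020)*(-8*16 - 16195) = -39532 - (-2020)*(-128 - 16195) = -39532 - (-2020)*(-16323) = -39532 - 1*32972460 = -39532 - 32972460 = -33011992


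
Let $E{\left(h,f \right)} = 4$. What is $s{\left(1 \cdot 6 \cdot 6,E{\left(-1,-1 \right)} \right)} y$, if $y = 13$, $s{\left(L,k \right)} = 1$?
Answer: $13$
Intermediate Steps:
$s{\left(1 \cdot 6 \cdot 6,E{\left(-1,-1 \right)} \right)} y = 1 \cdot 13 = 13$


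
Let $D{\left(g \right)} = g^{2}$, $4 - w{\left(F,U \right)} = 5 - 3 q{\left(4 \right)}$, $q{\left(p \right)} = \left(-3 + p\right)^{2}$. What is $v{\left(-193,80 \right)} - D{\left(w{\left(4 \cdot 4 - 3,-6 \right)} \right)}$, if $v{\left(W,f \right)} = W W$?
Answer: $37245$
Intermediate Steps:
$v{\left(W,f \right)} = W^{2}$
$w{\left(F,U \right)} = 2$ ($w{\left(F,U \right)} = 4 - \left(5 - 3 \left(-3 + 4\right)^{2}\right) = 4 - \left(5 - 3 \cdot 1^{2}\right) = 4 - \left(5 - 3\right) = 4 - 2 = 2$)
$v{\left(-193,80 \right)} - D{\left(w{\left(4 \cdot 4 - 3,-6 \right)} \right)} = \left(-193\right)^{2} - 2^{2} = 37249 - 4 = 37245$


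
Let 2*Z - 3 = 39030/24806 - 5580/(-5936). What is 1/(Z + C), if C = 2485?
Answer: 36812104/91579559041 ≈ 0.00040197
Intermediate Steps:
Z = 101480601/36812104 (Z = 3/2 + (39030/24806 - 5580/(-5936))/2 = 3/2 + (39030*(1/24806) - 5580*(-1/5936))/2 = 3/2 + (19515/12403 + 1395/1484)/2 = 3/2 + (½)*(46262445/18406052) = 3/2 + 46262445/36812104 = 101480601/36812104 ≈ 2.7567)
1/(Z + C) = 1/(101480601/36812104 + 2485) = 1/(91579559041/36812104) = 36812104/91579559041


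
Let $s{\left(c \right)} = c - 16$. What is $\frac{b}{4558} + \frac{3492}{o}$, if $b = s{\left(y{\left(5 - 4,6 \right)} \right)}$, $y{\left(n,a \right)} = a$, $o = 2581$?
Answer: $\frac{7945363}{5882099} \approx 1.3508$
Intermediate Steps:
$s{\left(c \right)} = -16 + c$ ($s{\left(c \right)} = c - 16 = -16 + c$)
$b = -10$ ($b = -16 + 6 = -10$)
$\frac{b}{4558} + \frac{3492}{o} = - \frac{10}{4558} + \frac{3492}{2581} = \left(-10\right) \frac{1}{4558} + 3492 \cdot \frac{1}{2581} = - \frac{5}{2279} + \frac{3492}{2581} = \frac{7945363}{5882099}$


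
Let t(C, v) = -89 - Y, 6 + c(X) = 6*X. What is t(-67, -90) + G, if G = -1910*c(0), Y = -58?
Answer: 11429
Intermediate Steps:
c(X) = -6 + 6*X
G = 11460 (G = -1910*(-6 + 6*0) = -1910*(-6 + 0) = -1910*(-6) = 11460)
t(C, v) = -31 (t(C, v) = -89 - 1*(-58) = -89 + 58 = -31)
t(-67, -90) + G = -31 + 11460 = 11429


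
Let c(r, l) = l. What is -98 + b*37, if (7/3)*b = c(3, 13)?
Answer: 757/7 ≈ 108.14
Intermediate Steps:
b = 39/7 (b = (3/7)*13 = 39/7 ≈ 5.5714)
-98 + b*37 = -98 + (39/7)*37 = -98 + 1443/7 = 757/7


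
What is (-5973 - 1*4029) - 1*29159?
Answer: -39161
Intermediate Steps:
(-5973 - 1*4029) - 1*29159 = (-5973 - 4029) - 29159 = -10002 - 29159 = -39161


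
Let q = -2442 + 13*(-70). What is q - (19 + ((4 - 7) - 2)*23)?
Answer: -3256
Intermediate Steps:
q = -3352 (q = -2442 - 910 = -3352)
q - (19 + ((4 - 7) - 2)*23) = -3352 - (19 + ((4 - 7) - 2)*23) = -3352 - (19 + (-3 - 2)*23) = -3352 - (19 - 5*23) = -3352 - (19 - 115) = -3352 - 1*(-96) = -3352 + 96 = -3256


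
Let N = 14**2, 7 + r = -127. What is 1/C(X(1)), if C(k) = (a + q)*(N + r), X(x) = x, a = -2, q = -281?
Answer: -1/17546 ≈ -5.6993e-5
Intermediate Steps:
r = -134 (r = -7 - 127 = -134)
N = 196
C(k) = -17546 (C(k) = (-2 - 281)*(196 - 134) = -283*62 = -17546)
1/C(X(1)) = 1/(-17546) = -1/17546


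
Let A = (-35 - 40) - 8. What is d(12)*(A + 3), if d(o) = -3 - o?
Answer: 1200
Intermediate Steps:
A = -83 (A = -75 - 8 = -83)
d(12)*(A + 3) = (-3 - 1*12)*(-83 + 3) = (-3 - 12)*(-80) = -15*(-80) = 1200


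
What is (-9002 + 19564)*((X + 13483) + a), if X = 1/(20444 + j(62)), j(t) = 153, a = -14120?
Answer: -138576481856/20597 ≈ -6.7280e+6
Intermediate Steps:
X = 1/20597 (X = 1/(20444 + 153) = 1/20597 ≈ 4.8551e-5)
(-9002 + 19564)*((X + 13483) + a) = (-9002 + 19564)*((1/20597 + 13483) - 14120) = 10562*(277709352/20597 - 14120) = 10562*(-13120288/20597) = -138576481856/20597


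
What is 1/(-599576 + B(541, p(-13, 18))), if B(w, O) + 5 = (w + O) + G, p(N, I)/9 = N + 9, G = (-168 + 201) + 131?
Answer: -1/598912 ≈ -1.6697e-6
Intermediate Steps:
G = 164 (G = 33 + 131 = 164)
p(N, I) = 81 + 9*N (p(N, I) = 9*(N + 9) = 9*(9 + N) = 81 + 9*N)
B(w, O) = 159 + O + w (B(w, O) = -5 + ((w + O) + 164) = -5 + ((O + w) + 164) = -5 + (164 + O + w) = 159 + O + w)
1/(-599576 + B(541, p(-13, 18))) = 1/(-599576 + (159 + (81 + 9*(-13)) + 541)) = 1/(-599576 + (159 + (81 - 117) + 541)) = 1/(-599576 + (159 - 36 + 541)) = 1/(-599576 + 664) = 1/(-598912) = -1/598912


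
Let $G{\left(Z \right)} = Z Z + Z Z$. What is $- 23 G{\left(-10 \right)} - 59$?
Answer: $-4659$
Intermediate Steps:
$G{\left(Z \right)} = 2 Z^{2}$ ($G{\left(Z \right)} = Z^{2} + Z^{2} = 2 Z^{2}$)
$- 23 G{\left(-10 \right)} - 59 = - 23 \cdot 2 \left(-10\right)^{2} - 59 = - 23 \cdot 2 \cdot 100 - 59 = \left(-23\right) 200 - 59 = -4600 - 59 = -4659$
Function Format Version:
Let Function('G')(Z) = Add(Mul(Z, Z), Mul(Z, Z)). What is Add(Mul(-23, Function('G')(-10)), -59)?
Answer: -4659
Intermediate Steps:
Function('G')(Z) = Mul(2, Pow(Z, 2)) (Function('G')(Z) = Add(Pow(Z, 2), Pow(Z, 2)) = Mul(2, Pow(Z, 2)))
Add(Mul(-23, Function('G')(-10)), -59) = Add(Mul(-23, Mul(2, Pow(-10, 2))), -59) = Add(Mul(-23, Mul(2, 100)), -59) = Add(Mul(-23, 200), -59) = Add(-4600, -59) = -4659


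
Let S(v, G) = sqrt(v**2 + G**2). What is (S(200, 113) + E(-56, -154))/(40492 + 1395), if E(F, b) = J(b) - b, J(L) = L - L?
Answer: 154/41887 + sqrt(52769)/41887 ≈ 0.0091607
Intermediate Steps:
J(L) = 0
S(v, G) = sqrt(G**2 + v**2)
E(F, b) = -b (E(F, b) = 0 - b = -b)
(S(200, 113) + E(-56, -154))/(40492 + 1395) = (sqrt(113**2 + 200**2) - 1*(-154))/(40492 + 1395) = (sqrt(12769 + 40000) + 154)/41887 = (sqrt(52769) + 154)*(1/41887) = (154 + sqrt(52769))*(1/41887) = 154/41887 + sqrt(52769)/41887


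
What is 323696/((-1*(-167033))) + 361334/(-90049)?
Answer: -31206200918/15041154617 ≈ -2.0747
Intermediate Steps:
323696/((-1*(-167033))) + 361334/(-90049) = 323696/167033 + 361334*(-1/90049) = 323696*(1/167033) - 361334/90049 = 323696/167033 - 361334/90049 = -31206200918/15041154617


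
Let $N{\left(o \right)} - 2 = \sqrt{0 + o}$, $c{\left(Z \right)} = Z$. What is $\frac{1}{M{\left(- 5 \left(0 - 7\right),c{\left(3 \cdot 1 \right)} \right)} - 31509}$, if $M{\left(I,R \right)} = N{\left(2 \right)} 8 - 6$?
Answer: $- \frac{31499}{992186873} - \frac{8 \sqrt{2}}{992186873} \approx -3.1758 \cdot 10^{-5}$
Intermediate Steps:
$N{\left(o \right)} = 2 + \sqrt{o}$ ($N{\left(o \right)} = 2 + \sqrt{0 + o} = 2 + \sqrt{o}$)
$M{\left(I,R \right)} = 10 + 8 \sqrt{2}$ ($M{\left(I,R \right)} = \left(2 + \sqrt{2}\right) 8 - 6 = \left(16 + 8 \sqrt{2}\right) - 6 = 10 + 8 \sqrt{2}$)
$\frac{1}{M{\left(- 5 \left(0 - 7\right),c{\left(3 \cdot 1 \right)} \right)} - 31509} = \frac{1}{\left(10 + 8 \sqrt{2}\right) - 31509} = \frac{1}{-31499 + 8 \sqrt{2}}$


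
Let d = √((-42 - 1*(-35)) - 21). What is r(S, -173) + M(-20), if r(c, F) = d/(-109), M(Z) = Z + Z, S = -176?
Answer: -40 - 2*I*√7/109 ≈ -40.0 - 0.048546*I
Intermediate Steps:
M(Z) = 2*Z
d = 2*I*√7 (d = √((-42 + 35) - 21) = √(-7 - 21) = √(-28) = 2*I*√7 ≈ 5.2915*I)
r(c, F) = -2*I*√7/109 (r(c, F) = (2*I*√7)/(-109) = (2*I*√7)*(-1/109) = -2*I*√7/109)
r(S, -173) + M(-20) = -2*I*√7/109 + 2*(-20) = -2*I*√7/109 - 40 = -40 - 2*I*√7/109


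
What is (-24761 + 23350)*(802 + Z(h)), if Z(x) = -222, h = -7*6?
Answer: -818380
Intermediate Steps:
h = -42
(-24761 + 23350)*(802 + Z(h)) = (-24761 + 23350)*(802 - 222) = -1411*580 = -818380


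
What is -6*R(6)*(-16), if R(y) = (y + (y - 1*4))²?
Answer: 6144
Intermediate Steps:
R(y) = (-4 + 2*y)² (R(y) = (y + (y - 4))² = (y + (-4 + y))² = (-4 + 2*y)²)
-6*R(6)*(-16) = -6*4*(-2 + 6)²*(-16) = -6*4*4²*(-16) = -6*4*16*(-16) = -384*(-16) = -6*(-1024) = 6144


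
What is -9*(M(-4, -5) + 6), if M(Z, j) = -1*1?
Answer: -45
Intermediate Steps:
M(Z, j) = -1
-9*(M(-4, -5) + 6) = -9*(-1 + 6) = -9*5 = -45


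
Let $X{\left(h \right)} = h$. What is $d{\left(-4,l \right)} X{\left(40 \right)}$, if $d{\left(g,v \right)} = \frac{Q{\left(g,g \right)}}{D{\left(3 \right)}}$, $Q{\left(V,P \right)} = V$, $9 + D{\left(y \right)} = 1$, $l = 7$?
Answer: $20$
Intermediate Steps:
$D{\left(y \right)} = -8$ ($D{\left(y \right)} = -9 + 1 = -8$)
$d{\left(g,v \right)} = - \frac{g}{8}$ ($d{\left(g,v \right)} = \frac{g}{-8} = g \left(- \frac{1}{8}\right) = - \frac{g}{8}$)
$d{\left(-4,l \right)} X{\left(40 \right)} = \left(- \frac{1}{8}\right) \left(-4\right) 40 = \frac{1}{2} \cdot 40 = 20$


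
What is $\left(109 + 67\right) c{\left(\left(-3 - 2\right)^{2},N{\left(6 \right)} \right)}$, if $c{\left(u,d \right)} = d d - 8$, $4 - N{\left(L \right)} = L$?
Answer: $-704$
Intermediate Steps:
$N{\left(L \right)} = 4 - L$
$c{\left(u,d \right)} = -8 + d^{2}$ ($c{\left(u,d \right)} = d^{2} - 8 = -8 + d^{2}$)
$\left(109 + 67\right) c{\left(\left(-3 - 2\right)^{2},N{\left(6 \right)} \right)} = \left(109 + 67\right) \left(-8 + \left(4 - 6\right)^{2}\right) = 176 \left(-8 + \left(4 - 6\right)^{2}\right) = 176 \left(-8 + \left(-2\right)^{2}\right) = 176 \left(-8 + 4\right) = 176 \left(-4\right) = -704$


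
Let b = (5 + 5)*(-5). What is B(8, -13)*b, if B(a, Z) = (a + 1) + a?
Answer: -850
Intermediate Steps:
b = -50 (b = 10*(-5) = -50)
B(a, Z) = 1 + 2*a (B(a, Z) = (1 + a) + a = 1 + 2*a)
B(8, -13)*b = (1 + 2*8)*(-50) = (1 + 16)*(-50) = 17*(-50) = -850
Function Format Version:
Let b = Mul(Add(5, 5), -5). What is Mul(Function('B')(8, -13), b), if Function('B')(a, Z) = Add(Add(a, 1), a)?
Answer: -850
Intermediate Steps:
b = -50 (b = Mul(10, -5) = -50)
Function('B')(a, Z) = Add(1, Mul(2, a)) (Function('B')(a, Z) = Add(Add(1, a), a) = Add(1, Mul(2, a)))
Mul(Function('B')(8, -13), b) = Mul(Add(1, Mul(2, 8)), -50) = Mul(Add(1, 16), -50) = Mul(17, -50) = -850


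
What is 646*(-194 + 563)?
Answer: 238374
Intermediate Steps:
646*(-194 + 563) = 646*369 = 238374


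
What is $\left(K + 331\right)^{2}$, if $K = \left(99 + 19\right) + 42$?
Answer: $241081$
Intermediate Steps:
$K = 160$ ($K = 118 + 42 = 160$)
$\left(K + 331\right)^{2} = \left(160 + 331\right)^{2} = 491^{2} = 241081$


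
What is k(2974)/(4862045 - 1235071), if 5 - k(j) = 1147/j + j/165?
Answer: -6580381/1779792411540 ≈ -3.6973e-6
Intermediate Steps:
k(j) = 5 - 1147/j - j/165 (k(j) = 5 - (1147/j + j/165) = 5 + (-1147/j - j/165) = 5 - 1147/j - j/165)
k(2974)/(4862045 - 1235071) = (5 - 1147/2974 - 1/165*2974)/(4862045 - 1235071) = (5 - 1147*1/2974 - 2974/165)/3626974 = (5 - 1147/2974 - 2974/165)*(1/3626974) = -6580381/490710*1/3626974 = -6580381/1779792411540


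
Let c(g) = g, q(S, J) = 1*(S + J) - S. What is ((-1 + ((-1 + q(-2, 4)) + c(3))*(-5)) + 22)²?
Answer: 81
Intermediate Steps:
q(S, J) = J (q(S, J) = 1*(J + S) - S = (J + S) - S = J)
((-1 + ((-1 + q(-2, 4)) + c(3))*(-5)) + 22)² = ((-1 + ((-1 + 4) + 3)*(-5)) + 22)² = ((-1 + (3 + 3)*(-5)) + 22)² = ((-1 + 6*(-5)) + 22)² = ((-1 - 30) + 22)² = (-31 + 22)² = (-9)² = 81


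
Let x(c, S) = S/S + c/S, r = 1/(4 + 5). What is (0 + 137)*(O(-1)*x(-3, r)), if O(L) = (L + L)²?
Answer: -14248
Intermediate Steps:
r = ⅑ (r = 1/9 = ⅑ ≈ 0.11111)
x(c, S) = 1 + c/S
O(L) = 4*L² (O(L) = (2*L)² = 4*L²)
(0 + 137)*(O(-1)*x(-3, r)) = (0 + 137)*((4*(-1)²)*((⅑ - 3)/(⅑))) = 137*((4*1)*(9*(-26/9))) = 137*(4*(-26)) = 137*(-104) = -14248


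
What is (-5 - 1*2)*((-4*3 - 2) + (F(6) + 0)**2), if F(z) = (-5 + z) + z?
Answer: -245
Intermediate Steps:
F(z) = -5 + 2*z
(-5 - 1*2)*((-4*3 - 2) + (F(6) + 0)**2) = (-5 - 1*2)*((-4*3 - 2) + ((-5 + 2*6) + 0)**2) = (-5 - 2)*((-12 - 2) + ((-5 + 12) + 0)**2) = -7*(-14 + (7 + 0)**2) = -7*(-14 + 7**2) = -7*(-14 + 49) = -7*35 = -245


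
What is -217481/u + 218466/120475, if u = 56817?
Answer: -13788440753/6845028075 ≈ -2.0144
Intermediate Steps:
-217481/u + 218466/120475 = -217481/56817 + 218466/120475 = -13788440753/6845028075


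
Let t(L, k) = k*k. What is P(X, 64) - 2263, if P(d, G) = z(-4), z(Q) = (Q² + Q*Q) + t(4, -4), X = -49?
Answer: -2215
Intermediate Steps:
t(L, k) = k²
z(Q) = 16 + 2*Q² (z(Q) = (Q² + Q*Q) + (-4)² = (Q² + Q²) + 16 = 2*Q² + 16 = 16 + 2*Q²)
P(d, G) = 48 (P(d, G) = 16 + 2*(-4)² = 16 + 2*16 = 16 + 32 = 48)
P(X, 64) - 2263 = 48 - 2263 = -2215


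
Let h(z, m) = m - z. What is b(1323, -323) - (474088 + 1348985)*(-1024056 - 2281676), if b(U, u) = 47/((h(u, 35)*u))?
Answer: 696878795298452377/115634 ≈ 6.0266e+12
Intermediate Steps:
b(U, u) = 47/(u*(35 - u)) (b(U, u) = 47/(((35 - u)*u)) = 47/((u*(35 - u))) = 47*(1/(u*(35 - u))) = 47/(u*(35 - u)))
b(1323, -323) - (474088 + 1348985)*(-1024056 - 2281676) = -47/(-323*(-35 - 323)) - (474088 + 1348985)*(-1024056 - 2281676) = -47*(-1/323)/(-358) - 1823073*(-3305732) = -47*(-1/323)*(-1/358) - 1*(-6026590754436) = -47/115634 + 6026590754436 = 696878795298452377/115634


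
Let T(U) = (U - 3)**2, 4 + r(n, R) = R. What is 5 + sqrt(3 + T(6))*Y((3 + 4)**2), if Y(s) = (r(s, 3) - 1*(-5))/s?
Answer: 5 + 8*sqrt(3)/49 ≈ 5.2828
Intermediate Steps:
r(n, R) = -4 + R
T(U) = (-3 + U)**2
Y(s) = 4/s (Y(s) = ((-4 + 3) - 1*(-5))/s = (-1 + 5)/s = 4/s)
5 + sqrt(3 + T(6))*Y((3 + 4)**2) = 5 + sqrt(3 + (-3 + 6)**2)*(4/((3 + 4)**2)) = 5 + sqrt(3 + 3**2)*(4/(7**2)) = 5 + sqrt(3 + 9)*(4/49) = 5 + sqrt(12)*(4*(1/49)) = 5 + (2*sqrt(3))*(4/49) = 5 + 8*sqrt(3)/49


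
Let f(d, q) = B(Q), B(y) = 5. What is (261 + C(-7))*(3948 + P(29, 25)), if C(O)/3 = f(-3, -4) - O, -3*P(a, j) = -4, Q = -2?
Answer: 1172952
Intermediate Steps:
f(d, q) = 5
P(a, j) = 4/3 (P(a, j) = -1/3*(-4) = 4/3)
C(O) = 15 - 3*O (C(O) = 3*(5 - O) = 15 - 3*O)
(261 + C(-7))*(3948 + P(29, 25)) = (261 + (15 - 3*(-7)))*(3948 + 4/3) = (261 + (15 + 21))*(11848/3) = (261 + 36)*(11848/3) = 297*(11848/3) = 1172952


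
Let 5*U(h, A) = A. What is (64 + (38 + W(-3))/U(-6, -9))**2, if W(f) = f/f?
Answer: 16129/9 ≈ 1792.1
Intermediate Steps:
W(f) = 1
U(h, A) = A/5
(64 + (38 + W(-3))/U(-6, -9))**2 = (64 + (38 + 1)/(((1/5)*(-9))))**2 = (64 + 39/(-9/5))**2 = (64 + 39*(-5/9))**2 = (64 - 65/3)**2 = (127/3)**2 = 16129/9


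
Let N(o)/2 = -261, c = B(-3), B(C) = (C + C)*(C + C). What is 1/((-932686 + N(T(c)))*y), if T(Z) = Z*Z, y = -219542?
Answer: 1/204878350736 ≈ 4.8809e-12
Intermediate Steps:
B(C) = 4*C² (B(C) = (2*C)*(2*C) = 4*C²)
c = 36 (c = 4*(-3)² = 4*9 = 36)
T(Z) = Z²
N(o) = -522 (N(o) = 2*(-261) = -522)
1/((-932686 + N(T(c)))*y) = 1/(-932686 - 522*(-219542)) = -1/219542/(-933208) = -1/933208*(-1/219542) = 1/204878350736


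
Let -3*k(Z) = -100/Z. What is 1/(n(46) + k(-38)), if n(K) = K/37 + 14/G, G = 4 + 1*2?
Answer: 2109/5693 ≈ 0.37045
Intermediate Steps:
G = 6 (G = 4 + 2 = 6)
k(Z) = 100/(3*Z) (k(Z) = -(-100)/(3*Z) = 100/(3*Z))
n(K) = 7/3 + K/37 (n(K) = K/37 + 14/6 = K*(1/37) + 14*(⅙) = K/37 + 7/3 = 7/3 + K/37)
1/(n(46) + k(-38)) = 1/((7/3 + (1/37)*46) + (100/3)/(-38)) = 1/((7/3 + 46/37) + (100/3)*(-1/38)) = 1/(397/111 - 50/57) = 1/(5693/2109) = 2109/5693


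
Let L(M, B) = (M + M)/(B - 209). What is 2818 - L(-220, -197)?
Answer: 571834/203 ≈ 2816.9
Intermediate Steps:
L(M, B) = 2*M/(-209 + B) (L(M, B) = (2*M)/(-209 + B) = 2*M/(-209 + B))
2818 - L(-220, -197) = 2818 - 2*(-220)/(-209 - 197) = 2818 - 2*(-220)/(-406) = 2818 - 2*(-220)*(-1)/406 = 2818 - 1*220/203 = 2818 - 220/203 = 571834/203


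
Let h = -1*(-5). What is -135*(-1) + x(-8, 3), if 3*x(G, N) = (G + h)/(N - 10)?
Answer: 946/7 ≈ 135.14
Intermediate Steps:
h = 5
x(G, N) = (5 + G)/(3*(-10 + N)) (x(G, N) = ((G + 5)/(N - 10))/3 = ((5 + G)/(-10 + N))/3 = (5 + G)/(3*(-10 + N)))
-135*(-1) + x(-8, 3) = -135*(-1) + (5 - 8)/(3*(-10 + 3)) = 135 + (⅓)*(-3)/(-7) = 135 + (⅓)*(-⅐)*(-3) = 135 + ⅐ = 946/7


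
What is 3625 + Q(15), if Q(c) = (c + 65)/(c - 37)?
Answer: 39835/11 ≈ 3621.4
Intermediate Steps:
Q(c) = (65 + c)/(-37 + c)
3625 + Q(15) = 3625 + (65 + 15)/(-37 + 15) = 3625 + 80/(-22) = 3625 - 1/22*80 = 3625 - 40/11 = 39835/11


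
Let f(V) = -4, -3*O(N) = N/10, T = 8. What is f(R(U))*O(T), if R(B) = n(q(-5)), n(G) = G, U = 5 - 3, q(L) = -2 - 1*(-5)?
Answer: 16/15 ≈ 1.0667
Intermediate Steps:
q(L) = 3 (q(L) = -2 + 5 = 3)
O(N) = -N/30 (O(N) = -N/(3*10) = -N/30)
U = 2
R(B) = 3
f(R(U))*O(T) = -(-2)*8/15 = -4*(-4/15) = 16/15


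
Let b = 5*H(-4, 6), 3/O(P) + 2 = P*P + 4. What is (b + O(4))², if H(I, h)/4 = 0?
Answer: 1/36 ≈ 0.027778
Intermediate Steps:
H(I, h) = 0 (H(I, h) = 4*0 = 0)
O(P) = 3/(2 + P²) (O(P) = 3/(-2 + (P*P + 4)) = 3/(-2 + (P² + 4)) = 3/(-2 + (4 + P²)) = 3/(2 + P²))
b = 0 (b = 5*0 = 0)
(b + O(4))² = (0 + 3/(2 + 4²))² = (0 + 3/(2 + 16))² = (0 + 3/18)² = (0 + 3*(1/18))² = (0 + ⅙)² = (⅙)² = 1/36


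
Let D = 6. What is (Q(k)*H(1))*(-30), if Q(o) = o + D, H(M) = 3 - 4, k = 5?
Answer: 330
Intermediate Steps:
H(M) = -1
Q(o) = 6 + o (Q(o) = o + 6 = 6 + o)
(Q(k)*H(1))*(-30) = ((6 + 5)*(-1))*(-30) = (11*(-1))*(-30) = -11*(-30) = 330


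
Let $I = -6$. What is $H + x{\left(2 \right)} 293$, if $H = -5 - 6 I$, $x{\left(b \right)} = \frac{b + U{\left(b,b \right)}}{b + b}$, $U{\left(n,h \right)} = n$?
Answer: $324$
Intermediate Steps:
$x{\left(b \right)} = 1$ ($x{\left(b \right)} = \frac{b + b}{b + b} = \frac{2 b}{2 b} = 2 b \frac{1}{2 b} = 1$)
$H = 31$ ($H = -5 - -36 = -5 + 36 = 31$)
$H + x{\left(2 \right)} 293 = 31 + 1 \cdot 293 = 31 + 293 = 324$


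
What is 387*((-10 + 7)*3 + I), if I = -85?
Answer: -36378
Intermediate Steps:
387*((-10 + 7)*3 + I) = 387*((-10 + 7)*3 - 85) = 387*(-3*3 - 85) = 387*(-9 - 85) = 387*(-94) = -36378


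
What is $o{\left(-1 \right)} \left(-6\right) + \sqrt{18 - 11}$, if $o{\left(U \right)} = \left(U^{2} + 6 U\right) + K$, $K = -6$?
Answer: $66 + \sqrt{7} \approx 68.646$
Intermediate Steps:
$o{\left(U \right)} = -6 + U^{2} + 6 U$ ($o{\left(U \right)} = \left(U^{2} + 6 U\right) - 6 = -6 + U^{2} + 6 U$)
$o{\left(-1 \right)} \left(-6\right) + \sqrt{18 - 11} = \left(-6 + \left(-1\right)^{2} + 6 \left(-1\right)\right) \left(-6\right) + \sqrt{18 - 11} = \left(-6 + 1 - 6\right) \left(-6\right) + \sqrt{7} = \left(-11\right) \left(-6\right) + \sqrt{7} = 66 + \sqrt{7}$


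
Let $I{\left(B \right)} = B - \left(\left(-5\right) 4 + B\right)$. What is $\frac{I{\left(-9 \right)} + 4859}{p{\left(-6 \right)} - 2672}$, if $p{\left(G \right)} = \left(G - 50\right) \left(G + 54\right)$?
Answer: $- \frac{4879}{5360} \approx -0.91026$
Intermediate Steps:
$p{\left(G \right)} = \left(-50 + G\right) \left(54 + G\right)$
$I{\left(B \right)} = 20$ ($I{\left(B \right)} = B - \left(-20 + B\right) = 20$)
$\frac{I{\left(-9 \right)} + 4859}{p{\left(-6 \right)} - 2672} = \frac{20 + 4859}{\left(-2700 + \left(-6\right)^{2} + 4 \left(-6\right)\right) - 2672} = \frac{4879}{\left(-2700 + 36 - 24\right) - 2672} = \frac{4879}{-2688 - 2672} = \frac{4879}{-5360} = 4879 \left(- \frac{1}{5360}\right) = - \frac{4879}{5360}$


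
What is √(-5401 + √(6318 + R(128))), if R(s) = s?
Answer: √(-5401 + √6446) ≈ 72.943*I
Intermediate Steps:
√(-5401 + √(6318 + R(128))) = √(-5401 + √(6318 + 128)) = √(-5401 + √6446)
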